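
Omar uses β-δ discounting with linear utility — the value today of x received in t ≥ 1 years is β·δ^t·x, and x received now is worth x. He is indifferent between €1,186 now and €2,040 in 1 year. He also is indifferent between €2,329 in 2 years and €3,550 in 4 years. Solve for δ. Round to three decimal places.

δ ≈ 0.810

The second indifference involves only future payoffs, so β cancels: β·δ^2·2329 = β·δ^4·3550, giving δ^2 = 2329/3550 = 0.65606, so δ = 0.80997.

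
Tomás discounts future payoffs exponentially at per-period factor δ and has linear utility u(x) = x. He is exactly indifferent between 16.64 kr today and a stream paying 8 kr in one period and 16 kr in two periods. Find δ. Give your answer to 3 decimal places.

Equating present values: 16.64 = 8δ + 16δ².
Rearranged: 16δ² + 8δ − 16.64 = 0.
δ = (−8 + √(8² + 4·16·16.64)) / (2·16) = (−8 + √1128.96) / 32 ≈ 0.800.

δ ≈ 0.800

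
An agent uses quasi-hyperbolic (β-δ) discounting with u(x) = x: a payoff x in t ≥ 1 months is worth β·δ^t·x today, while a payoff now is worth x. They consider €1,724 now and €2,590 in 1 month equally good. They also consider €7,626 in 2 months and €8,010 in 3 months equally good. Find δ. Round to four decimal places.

δ ≈ 0.9521

Both payoffs in the second observation are in the future, so β drops out: δ^2·7626 = δ^3·8010 ⇒ δ = 7626/8010 = 0.95206.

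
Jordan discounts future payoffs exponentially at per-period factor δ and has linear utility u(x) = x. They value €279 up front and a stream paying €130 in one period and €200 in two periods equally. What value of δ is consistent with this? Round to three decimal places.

δ ≈ 0.900

The stream is worth 130δ + 200δ² today, so 130δ + 200δ² = 279.
So 200δ² + 130δ − 279 = 0.
By the quadratic formula (taking the positive root), δ = (−130 + √240100.00) / 400 ≈ 0.900.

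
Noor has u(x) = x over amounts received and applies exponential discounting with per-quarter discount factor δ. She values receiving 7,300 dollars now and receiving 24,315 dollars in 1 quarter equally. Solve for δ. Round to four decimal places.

δ ≈ 0.3002

Indifference means u(7300) = δ · u(24315), so δ = u(7300)/u(24315).
With u(x) = x: δ = 7300/24315 = 0.30023.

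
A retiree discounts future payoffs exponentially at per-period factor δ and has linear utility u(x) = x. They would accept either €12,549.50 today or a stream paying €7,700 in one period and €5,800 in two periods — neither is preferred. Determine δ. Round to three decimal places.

The stream is worth 7700δ + 5800δ² today, so 7700δ + 5800δ² = 12549.50.
So 5800δ² + 7700δ − 12549.50 = 0.
δ = (−7700 + √(7700² + 4·5800·12549.50)) / (2·5800) = (−7700 + √350438400.00) / 11600 ≈ 0.950.

δ ≈ 0.950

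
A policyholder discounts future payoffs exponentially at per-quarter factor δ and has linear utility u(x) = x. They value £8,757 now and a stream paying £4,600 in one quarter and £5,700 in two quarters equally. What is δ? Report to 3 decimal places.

δ ≈ 0.900

The stream is worth 4600δ + 5700δ² today, so 4600δ + 5700δ² = 8757.
Rearranged: 5700δ² + 4600δ − 8757 = 0.
δ = (−4600 + √(4600² + 4·5700·8757)) / (2·5700) = (−4600 + √220819600.00) / 11400 ≈ 0.900.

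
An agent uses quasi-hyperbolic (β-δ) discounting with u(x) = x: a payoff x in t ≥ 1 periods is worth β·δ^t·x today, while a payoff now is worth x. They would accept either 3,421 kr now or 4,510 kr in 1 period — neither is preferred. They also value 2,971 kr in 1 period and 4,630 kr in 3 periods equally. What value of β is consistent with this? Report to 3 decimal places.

β ≈ 0.947

The second indifference involves only future payoffs, so β cancels: β·δ^1·2971 = β·δ^3·4630, giving δ^2 = 2971/4630 = 0.64168, so δ = 0.80105.
Now use the now-vs-future pair: 3421 = β·δ·4510 gives β = 3421/(0.80105·4510) ≈ 0.947.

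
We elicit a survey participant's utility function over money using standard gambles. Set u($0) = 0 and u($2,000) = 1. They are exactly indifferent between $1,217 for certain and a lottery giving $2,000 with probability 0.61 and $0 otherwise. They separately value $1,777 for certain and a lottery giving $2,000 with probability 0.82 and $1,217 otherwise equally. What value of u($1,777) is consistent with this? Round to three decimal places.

0.930

From the first indifference, u($1,217) = 0.61·u($2,000) + 0.39·u($0) = 0.61·1 + 0.39·0 = 0.61.
Then u($1,777) = 0.82·u($2,000) + 0.18·u($1,217) = 0.82·1.00 + 0.18·0.61 = 0.9298.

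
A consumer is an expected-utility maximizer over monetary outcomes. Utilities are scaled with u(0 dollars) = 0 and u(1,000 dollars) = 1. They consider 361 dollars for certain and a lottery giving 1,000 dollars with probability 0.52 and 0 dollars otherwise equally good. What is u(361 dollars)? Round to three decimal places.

u(361 dollars) equals the lottery's expected utility: 0.52·1 + 0.48·0 = 0.52.

0.520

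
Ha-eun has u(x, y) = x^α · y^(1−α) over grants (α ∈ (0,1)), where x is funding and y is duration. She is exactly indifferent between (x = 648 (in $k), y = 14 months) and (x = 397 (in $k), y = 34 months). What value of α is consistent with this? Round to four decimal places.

α ≈ 0.6443

Set the two utilities equal: 648^α·14^(1−α) = 397^α·34^(1−α).
(648/397)^α = (34/14)^(1−α); take logs: α·ln(648/397) = (1−α)·ln(34/14), i.e. α·0.4899544 = (1−α)·0.8873032.
Thus α·(1.3772576) = 0.8873032, so α = 0.8873032/1.3772576 ≈ 0.6443.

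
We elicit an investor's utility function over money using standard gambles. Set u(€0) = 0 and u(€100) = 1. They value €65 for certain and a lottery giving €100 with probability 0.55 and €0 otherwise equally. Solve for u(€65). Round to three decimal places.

By the standard-gamble method, u(€65) is just the indifference probability on the best outcome: 0.55.

0.550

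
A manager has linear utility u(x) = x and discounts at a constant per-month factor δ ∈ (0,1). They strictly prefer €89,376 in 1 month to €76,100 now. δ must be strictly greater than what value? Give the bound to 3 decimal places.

δ > 0.851

Comparing present values: 76100 < δ·89376.
So δ > 76100/89376 = 0.85146.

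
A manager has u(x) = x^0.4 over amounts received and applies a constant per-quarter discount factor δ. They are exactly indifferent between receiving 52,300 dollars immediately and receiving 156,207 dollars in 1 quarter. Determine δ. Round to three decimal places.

The payoff in 1 quarter is discounted by δ, so u(52300) = δ·u(156207) and δ = u(52300)/u(156207).
Since u(x) = x^0.4, δ = (52300/156207)^0.4 = 0.33481^0.4 = 0.64554.

δ ≈ 0.646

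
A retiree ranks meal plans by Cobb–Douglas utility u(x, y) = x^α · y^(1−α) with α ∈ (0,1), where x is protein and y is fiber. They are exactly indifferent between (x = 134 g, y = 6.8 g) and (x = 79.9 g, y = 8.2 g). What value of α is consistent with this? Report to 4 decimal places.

Indifference: 134^α · 6.8^(1−α) = 79.9^α · 8.2^(1−α).
Rearrange to (134/79.9)^α = (8.2/6.8)^(1−α) and take logs: α·0.5170639 = (1−α)·0.1872115.
So α/(1−α) = (0.1872115)/(0.5170639) = 0.3620665, and α = 0.3620665/1.3620665 ≈ 0.2658.

α ≈ 0.2658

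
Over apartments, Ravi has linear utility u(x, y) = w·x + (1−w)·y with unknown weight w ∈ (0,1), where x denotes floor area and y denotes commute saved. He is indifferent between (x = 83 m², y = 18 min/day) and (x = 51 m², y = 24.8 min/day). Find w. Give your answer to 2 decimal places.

Indifference: w·83 + (1−w)·18 = w·51 + (1−w)·24.8.
Collecting terms: w·32 = (1−w)·6.8.
So w/(1−w) = 6.8/32 = 0.2125, giving w = 6.8/(32+6.8) = 0.18.

w = 0.18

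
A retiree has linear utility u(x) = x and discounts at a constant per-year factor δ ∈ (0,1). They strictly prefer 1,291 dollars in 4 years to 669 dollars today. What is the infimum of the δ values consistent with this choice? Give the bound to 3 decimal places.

δ > 0.848

Comparing present values: 669 < δ^4·1291.
Hence δ^4 > 669/1291 = 0.51820, and x ↦ x^(1/4) is increasing on (0,∞).
δ > (669/1291)^(1/4) ≈ 0.848.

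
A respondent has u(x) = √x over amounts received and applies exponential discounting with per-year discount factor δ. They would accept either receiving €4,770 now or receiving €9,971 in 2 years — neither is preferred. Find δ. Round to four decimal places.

Equating discounted utilities: u(4770) = δ^2·u(9971) ⇒ δ^2 = u(4770)/u(9971).
With u(x) = √x: δ^2 = √4770/√9971 = √(4770/9971) = 0.69166.
Taking the square root: δ = 0.69166^(1/2) ≈ 0.8317.

δ ≈ 0.8317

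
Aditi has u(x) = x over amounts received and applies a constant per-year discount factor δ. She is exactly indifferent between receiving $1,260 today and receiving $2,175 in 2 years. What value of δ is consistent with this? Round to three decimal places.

Indifference means u(1260) = δ^2 · u(2175), so δ^2 = u(1260)/u(2175).
With u(x) = x: δ^2 = 1260/2175 = 0.57931.
Taking the square root: δ = 0.57931^(1/2) ≈ 0.761.

δ ≈ 0.761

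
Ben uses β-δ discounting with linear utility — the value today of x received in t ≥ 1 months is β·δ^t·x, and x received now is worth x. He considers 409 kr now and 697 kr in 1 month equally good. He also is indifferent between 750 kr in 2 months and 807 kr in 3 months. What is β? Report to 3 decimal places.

β ≈ 0.631

The second indifference involves only future payoffs, so β cancels: β·δ^2·750 = β·δ^3·807, giving δ = 750/807 = 0.92937.
The first indifference: 409 = β·δ·697, so β = 409/(δ·697) = 409/(0.92937·697) ≈ 0.631.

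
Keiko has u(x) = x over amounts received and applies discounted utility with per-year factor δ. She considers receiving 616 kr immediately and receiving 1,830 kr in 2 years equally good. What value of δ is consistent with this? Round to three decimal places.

δ ≈ 0.580

Indifference means u(616) = δ^2 · u(1830), so δ^2 = u(616)/u(1830).
With u(x) = x: δ^2 = 616/1830 = 0.33661.
So δ = 0.33661^(1/2) ≈ 0.580.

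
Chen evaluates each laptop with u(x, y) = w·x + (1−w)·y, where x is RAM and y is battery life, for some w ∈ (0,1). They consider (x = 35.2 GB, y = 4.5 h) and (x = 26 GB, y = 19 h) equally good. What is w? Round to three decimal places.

Indifference: w·35.2 + (1−w)·4.5 = w·26 + (1−w)·19.
w·(35.2−26) = (1−w)·(19−4.5), i.e. w·9.2 = (1−w)·14.5.
So w/(1−w) = 14.5/9.2 = 1.5761, giving w = 14.5/(9.2+14.5) = 0.612.

w = 0.612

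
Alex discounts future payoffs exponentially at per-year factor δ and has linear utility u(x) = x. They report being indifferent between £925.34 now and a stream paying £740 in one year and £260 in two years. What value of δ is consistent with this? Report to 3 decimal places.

δ ≈ 0.940

The stream is worth 740δ + 260δ² today, so 740δ + 260δ² = 925.34.
That is, 260δ² + 740δ − 925.34 = 0, a quadratic in δ.
By the quadratic formula (taking the positive root), δ = (−740 + √1509953.60) / 520 ≈ 0.940.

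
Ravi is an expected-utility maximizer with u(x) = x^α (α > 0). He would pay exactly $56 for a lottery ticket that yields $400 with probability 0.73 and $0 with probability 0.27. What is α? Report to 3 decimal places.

Since u(0) = 0, the lottery's EU is 0.73·400^α.
Setting u(56) equal to that: 56^α = 0.73·400^α ⇒ (56/400)^α = 0.73.
Take logs: α = ln 0.73 / ln(56/400) ≈ 0.16007.

α ≈ 0.160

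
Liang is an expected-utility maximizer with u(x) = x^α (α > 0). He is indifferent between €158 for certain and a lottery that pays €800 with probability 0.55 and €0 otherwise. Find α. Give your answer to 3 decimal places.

EU(lottery) = 0.55·800^α + 0.45·0 = 0.55·800^α.
Indifference: 158^α = 0.55·800^α, so (158/800)^α = 0.55.
α = ln(0.55) / ln(158/800) = -0.597837/-1.622017 ≈ 0.369.

α ≈ 0.369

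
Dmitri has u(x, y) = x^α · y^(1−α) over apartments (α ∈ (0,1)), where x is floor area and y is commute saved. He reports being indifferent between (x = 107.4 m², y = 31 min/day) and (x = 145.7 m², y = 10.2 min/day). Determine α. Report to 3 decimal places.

Set the two utilities equal: 107.4^α·31^(1−α) = 145.7^α·10.2^(1−α).
(107.4/145.7)^α = (10.2/31)^(1−α); take logs: α·ln(107.4/145.7) = (1−α)·ln(10.2/31), i.e. α·-0.304990 = (1−α)·-1.111599.
So α/(1−α) = (-1.111599)/(-0.304990) = 3.644706, and α = 3.644706/4.644706 ≈ 0.785.

α ≈ 0.785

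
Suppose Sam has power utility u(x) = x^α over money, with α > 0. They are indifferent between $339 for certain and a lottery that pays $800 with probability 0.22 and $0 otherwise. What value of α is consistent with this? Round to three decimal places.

α ≈ 1.763

The lottery's expected utility is 0.22·u(800) + 0.78·u(0) = 0.22·800^α (since u(0) = 0 for α > 0).
Equating: 339^α = 0.22·800^α, i.e. 0.4238^α = 0.22.
Take logs: α = ln 0.22 / ln(339/800) ≈ 1.76346.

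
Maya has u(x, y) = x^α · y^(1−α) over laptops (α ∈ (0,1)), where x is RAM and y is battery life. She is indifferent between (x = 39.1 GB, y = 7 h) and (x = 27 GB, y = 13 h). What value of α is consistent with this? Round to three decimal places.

α ≈ 0.626

The Cobb–Douglas utilities coincide, so 39.1^α·7^(1−α) = 27^α·13^(1−α).
(39.1/27)^α = (13/7)^(1−α); take logs: α·ln(39.1/27) = (1−α)·ln(13/7), i.e. α·0.370286 = (1−α)·0.619039.
With A = 0.370286 and B = 0.619039: α·A = (1−α)·B, so α = B/(A+B) = 0.619039/0.989325 ≈ 0.626.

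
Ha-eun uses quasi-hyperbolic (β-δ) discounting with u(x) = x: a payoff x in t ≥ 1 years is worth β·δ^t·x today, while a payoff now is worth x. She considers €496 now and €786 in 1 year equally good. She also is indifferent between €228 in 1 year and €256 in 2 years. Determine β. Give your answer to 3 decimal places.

From the later pair, β·δ^1·228 = β·δ^2·256; dividing through, δ = 228/256 = 0.89062.
Now use the now-vs-future pair: 496 = β·δ·786 gives β = 496/(0.89062·786) ≈ 0.709.

β ≈ 0.709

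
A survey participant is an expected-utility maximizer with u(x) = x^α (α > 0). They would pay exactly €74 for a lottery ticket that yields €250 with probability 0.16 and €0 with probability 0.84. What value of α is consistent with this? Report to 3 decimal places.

Since u(0) = 0, the lottery's EU is 0.16·250^α.
Equating: 74^α = 0.16·250^α, i.e. 0.2960^α = 0.16.
Taking logs: α·ln(74/250) = ln(0.16), so α = -1.832581 / -1.217396 ≈ 1.505.

α ≈ 1.505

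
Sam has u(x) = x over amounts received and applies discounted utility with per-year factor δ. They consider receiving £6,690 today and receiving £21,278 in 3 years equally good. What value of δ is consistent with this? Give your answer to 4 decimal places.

δ ≈ 0.6800

Indifference means u(6690) = δ^3 · u(21278), so δ^3 = u(6690)/u(21278).
With u(x) = x: δ^3 = 6690/21278 = 0.31441.
Hence δ = (0.31441)^(1/3) = 0.679984.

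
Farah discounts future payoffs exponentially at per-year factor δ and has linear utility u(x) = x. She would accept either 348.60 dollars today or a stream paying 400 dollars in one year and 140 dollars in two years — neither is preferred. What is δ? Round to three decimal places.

Present value of the stream is 400·δ + 140·δ². Indifference gives 400δ + 140δ² = 348.60.
That is, 140δ² + 400δ − 348.60 = 0, a quadratic in δ.
δ = (−400 + √(400² + 4·140·348.60)) / (2·140) = (−400 + √355216.00) / 280 ≈ 0.700.

δ ≈ 0.700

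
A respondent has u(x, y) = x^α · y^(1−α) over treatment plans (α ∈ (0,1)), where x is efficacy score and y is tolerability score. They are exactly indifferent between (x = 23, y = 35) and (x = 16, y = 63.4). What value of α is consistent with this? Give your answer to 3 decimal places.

α ≈ 0.621

Indifference: 23^α · 35^(1−α) = 16^α · 63.4^(1−α).
Taking logs: α·ln 23 + (1−α)·ln 35 = α·ln 16 + (1−α)·ln 63.4, i.e. α·0.362905 = (1−α)·0.594116.
With A = 0.362905 and B = 0.594116: α·A = (1−α)·B, so α = B/(A+B) = 0.594116/0.957021 ≈ 0.621.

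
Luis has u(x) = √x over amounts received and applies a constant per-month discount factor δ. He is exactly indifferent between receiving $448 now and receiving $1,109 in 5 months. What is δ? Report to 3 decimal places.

Equating discounted utilities: u(448) = δ^5·u(1109) ⇒ δ^5 = u(448)/u(1109).
With u(x) = √x: δ^5 = √448/√1109 = √(448/1109) = 0.63558.
Taking the 5th root: δ = 0.63558^(1/5) ≈ 0.913.

δ ≈ 0.913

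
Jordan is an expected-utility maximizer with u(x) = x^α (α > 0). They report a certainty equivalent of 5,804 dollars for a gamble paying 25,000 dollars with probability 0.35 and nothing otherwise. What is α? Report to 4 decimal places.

EU(lottery) = 0.35·25000^α + 0.65·0 = 0.35·25000^α.
Equating: 5804^α = 0.35·25000^α, i.e. 0.2322^α = 0.35.
α = ln(0.35) / ln(5804/25000) = -1.0498221/-1.4603285 ≈ 0.7189.

α ≈ 0.7189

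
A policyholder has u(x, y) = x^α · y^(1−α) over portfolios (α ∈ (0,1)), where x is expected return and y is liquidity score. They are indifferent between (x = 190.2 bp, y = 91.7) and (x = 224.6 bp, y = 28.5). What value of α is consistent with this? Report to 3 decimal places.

The Cobb–Douglas utilities coincide, so 190.2^α·91.7^(1−α) = 224.6^α·28.5^(1−α).
Taking logs: α·ln 190.2 + (1−α)·ln 91.7 = α·ln 224.6 + (1−α)·ln 28.5, i.e. α·-0.166245 = (1−α)·-1.168618.
With A = -0.166245 and B = -1.168618: α·A = (1−α)·B, so α = B/(A+B) = -1.168618/-1.334863 ≈ 0.875.

α ≈ 0.875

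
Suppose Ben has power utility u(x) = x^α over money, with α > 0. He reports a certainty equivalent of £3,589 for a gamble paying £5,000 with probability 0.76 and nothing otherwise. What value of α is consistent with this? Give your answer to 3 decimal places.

Since u(0) = 0, the lottery's EU is 0.76·5000^α.
Equating: 3589^α = 0.76·5000^α, i.e. 0.7178^α = 0.76.
α = ln(0.76) / ln(3589/5000) = -0.274437/-0.331564 ≈ 0.828.

α ≈ 0.828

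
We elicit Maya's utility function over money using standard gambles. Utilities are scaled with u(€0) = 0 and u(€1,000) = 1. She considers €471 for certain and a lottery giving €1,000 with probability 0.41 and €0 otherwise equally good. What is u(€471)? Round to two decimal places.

0.41

By the standard-gamble method, u(€471) is just the indifference probability on the best outcome: 0.41.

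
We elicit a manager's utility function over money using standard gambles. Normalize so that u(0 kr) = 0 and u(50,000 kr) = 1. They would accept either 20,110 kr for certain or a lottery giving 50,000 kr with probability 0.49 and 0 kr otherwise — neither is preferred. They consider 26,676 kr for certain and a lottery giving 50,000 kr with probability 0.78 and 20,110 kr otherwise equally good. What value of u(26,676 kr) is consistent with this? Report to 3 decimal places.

0.888

The first gamble pins u(20,110 kr): it must equal 0.49·1 + 0.51·0 = 0.49.
Then u(26,676 kr) = 0.78·u(50,000 kr) + 0.22·u(20,110 kr) = 0.78·1.00 + 0.22·0.49 = 0.8878.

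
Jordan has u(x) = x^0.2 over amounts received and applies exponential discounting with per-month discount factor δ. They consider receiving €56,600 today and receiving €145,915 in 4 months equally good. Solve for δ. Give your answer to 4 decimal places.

Equating discounted utilities: u(56600) = δ^4·u(145915) ⇒ δ^4 = u(56600)/u(145915).
Since u(x) = x^0.2, δ^4 = (56600/145915)^0.2 = 0.38790^0.2 = 0.82745.
Hence δ = (0.82745)^(1/4) = 0.953753.

δ ≈ 0.9538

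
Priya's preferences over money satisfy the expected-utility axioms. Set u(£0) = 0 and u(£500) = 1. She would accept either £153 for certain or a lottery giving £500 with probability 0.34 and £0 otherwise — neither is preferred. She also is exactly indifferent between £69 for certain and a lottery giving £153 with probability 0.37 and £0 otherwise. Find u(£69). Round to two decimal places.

First, u(£153) = 0.34·u(£500) + 0.66·u(£0) = 0.34.
Then u(£69) = 0.37·u(£153) + 0.63·u(£0) = 0.37·0.34 + 0.63·0.00 = 0.1258.

0.13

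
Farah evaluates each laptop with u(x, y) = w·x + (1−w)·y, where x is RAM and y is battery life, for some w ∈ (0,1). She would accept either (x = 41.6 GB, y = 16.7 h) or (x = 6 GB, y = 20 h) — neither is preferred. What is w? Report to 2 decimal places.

w = 0.08

Equating utilities: w·41.6 + (1−w)·16.7 = w·6 + (1−w)·20.
Rearranging, 35.6·w − 3.3·(1−w) = 0.
So w/(1−w) = 3.3/35.6 = 0.0927, giving w = 3.3/(35.6+3.3) = 0.08.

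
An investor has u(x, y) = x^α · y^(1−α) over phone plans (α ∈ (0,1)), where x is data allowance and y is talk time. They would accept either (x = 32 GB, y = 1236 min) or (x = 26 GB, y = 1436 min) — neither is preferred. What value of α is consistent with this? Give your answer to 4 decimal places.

The Cobb–Douglas utilities coincide, so 32^α·1236^(1−α) = 26^α·1436^(1−α).
(32/26)^α = (1436/1236)^(1−α); take logs: α·ln(32/26) = (1−α)·ln(1436/1236), i.e. α·0.2076394 = (1−α)·0.1499811.
With A = 0.2076394 and B = 0.1499811: α·A = (1−α)·B, so α = B/(A+B) = 0.1499811/0.3576205 ≈ 0.4194.

α ≈ 0.4194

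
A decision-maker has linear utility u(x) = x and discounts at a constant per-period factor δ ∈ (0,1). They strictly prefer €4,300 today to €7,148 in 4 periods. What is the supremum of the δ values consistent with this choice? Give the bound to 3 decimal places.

Comparing present values: 4300 > δ^4·7148.
So δ^4 < 4300/7148 = 0.60157; taking the 4th root of both positive sides preserves the inequality.
δ < 0.60157^(1/4) = 0.881.

δ < 0.881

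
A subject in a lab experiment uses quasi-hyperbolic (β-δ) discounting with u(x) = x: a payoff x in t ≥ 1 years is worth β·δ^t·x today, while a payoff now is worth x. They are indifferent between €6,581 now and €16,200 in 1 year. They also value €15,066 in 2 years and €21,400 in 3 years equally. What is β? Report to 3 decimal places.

β ≈ 0.577

From the later pair, β·δ^2·15066 = β·δ^3·21400; dividing through, δ = 15066/21400 = 0.70402.
Substituting δ into 6581 = β·δ·16200: β = 6581/(11405.103) ≈ 0.577.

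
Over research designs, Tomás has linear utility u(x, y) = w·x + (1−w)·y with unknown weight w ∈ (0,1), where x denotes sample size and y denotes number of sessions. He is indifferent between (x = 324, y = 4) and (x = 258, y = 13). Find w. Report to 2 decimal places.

w = 0.12

Equating utilities: w·324 + (1−w)·4 = w·258 + (1−w)·13.
Collecting terms: w·66 = (1−w)·9.
The marginal rate of substitution is 9/66, so w = 9/(66+9) = 0.12.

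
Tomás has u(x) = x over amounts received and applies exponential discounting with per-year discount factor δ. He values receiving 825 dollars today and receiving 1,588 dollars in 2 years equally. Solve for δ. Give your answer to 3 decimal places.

Equating discounted utilities: u(825) = δ^2·u(1588) ⇒ δ^2 = u(825)/u(1588).
With u(x) = x: δ^2 = 825/1588 = 0.51952.
So δ = 0.51952^(1/2) ≈ 0.721.

δ ≈ 0.721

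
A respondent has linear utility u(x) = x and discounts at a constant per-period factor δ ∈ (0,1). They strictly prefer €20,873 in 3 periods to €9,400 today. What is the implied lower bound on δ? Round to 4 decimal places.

Under u(x) = x this choice says 9400 < δ^3·20873.
So δ^3 > 9400/20873 = 0.45034; taking the cube root of both positive sides preserves the inequality.
δ > (9400/20873)^(1/3) ≈ 0.7665.

δ > 0.7665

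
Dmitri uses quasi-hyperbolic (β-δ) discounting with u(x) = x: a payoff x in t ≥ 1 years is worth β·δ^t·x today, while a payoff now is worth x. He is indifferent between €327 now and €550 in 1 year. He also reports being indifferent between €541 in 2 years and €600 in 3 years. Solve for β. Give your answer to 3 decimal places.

Both payoffs in the second observation are in the future, so β drops out: δ^2·541 = δ^3·600 ⇒ δ = 541/600 = 0.90167.
The first indifference: 327 = β·δ·550, so β = 327/(δ·550) = 327/(0.90167·550) ≈ 0.659.

β ≈ 0.659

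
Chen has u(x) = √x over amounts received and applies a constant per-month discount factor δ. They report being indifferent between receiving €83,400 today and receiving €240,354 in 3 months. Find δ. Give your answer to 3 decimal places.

δ ≈ 0.838

Indifference means u(83400) = δ^3 · u(240354), so δ^3 = u(83400)/u(240354).
Since u(x) = √x, δ^3 = √(83400/240354) = 0.58906.
Hence δ = (0.58906)^(1/3) = 0.83827.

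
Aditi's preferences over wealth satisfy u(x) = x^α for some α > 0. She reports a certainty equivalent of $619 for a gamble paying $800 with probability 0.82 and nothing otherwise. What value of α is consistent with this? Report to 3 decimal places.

α ≈ 0.774

The lottery's expected utility is 0.82·u(800) + 0.18·u(0) = 0.82·800^α (since u(0) = 0 for α > 0).
Setting u(619) equal to that: 619^α = 0.82·800^α ⇒ (619/800)^α = 0.82.
α = ln(0.82) / ln(619/800) = -0.198451/-0.256506 ≈ 0.774.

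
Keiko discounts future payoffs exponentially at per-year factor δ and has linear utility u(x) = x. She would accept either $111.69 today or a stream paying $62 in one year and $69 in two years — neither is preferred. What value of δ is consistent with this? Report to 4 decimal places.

Equating present values: 111.69 = 62δ + 69δ².
That is, 69δ² + 62δ − 111.69 = 0, a quadratic in δ.
The positive root is δ = [−62 + √(62² + 4·69·111.69)] / (2·69) = (−62 + 186.200)/138 ≈ 0.9000.

δ ≈ 0.9000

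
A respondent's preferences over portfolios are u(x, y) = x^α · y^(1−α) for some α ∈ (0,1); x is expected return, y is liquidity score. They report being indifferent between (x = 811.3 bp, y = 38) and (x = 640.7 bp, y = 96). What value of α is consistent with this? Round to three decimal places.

Set the two utilities equal: 811.3^α·38^(1−α) = 640.7^α·96^(1−α).
Rearrange to (811.3/640.7)^α = (96/38)^(1−α) and take logs: α·0.236077 = (1−α)·0.926762.
With A = 0.236077 and B = 0.926762: α·A = (1−α)·B, so α = B/(A+B) = 0.926762/1.162839 ≈ 0.797.

α ≈ 0.797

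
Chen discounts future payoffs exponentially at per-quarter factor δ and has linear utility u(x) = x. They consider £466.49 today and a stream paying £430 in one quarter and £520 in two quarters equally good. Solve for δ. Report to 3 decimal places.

δ ≈ 0.620

Present value of the stream is 430·δ + 520·δ². Indifference gives 430δ + 520δ² = 466.49.
That is, 520δ² + 430δ − 466.49 = 0, a quadratic in δ.
δ = (−430 + √(430² + 4·520·466.49)) / (2·520) = (−430 + √1155199.20) / 1040 ≈ 0.620.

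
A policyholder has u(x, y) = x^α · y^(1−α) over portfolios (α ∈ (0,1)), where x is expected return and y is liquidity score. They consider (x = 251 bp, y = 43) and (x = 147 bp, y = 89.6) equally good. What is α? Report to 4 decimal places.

The Cobb–Douglas utilities coincide, so 251^α·43^(1−α) = 147^α·89.6^(1−α).
Rearrange to (251/147)^α = (89.6/43)^(1−α) and take logs: α·0.5350204 = (1−α)·0.7341552.
Thus α·(1.2691756) = 0.7341552, so α = 0.7341552/1.2691756 ≈ 0.5785.

α ≈ 0.5785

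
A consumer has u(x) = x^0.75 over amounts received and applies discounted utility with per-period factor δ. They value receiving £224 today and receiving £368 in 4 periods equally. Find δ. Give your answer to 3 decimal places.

δ ≈ 0.911

Equating discounted utilities: u(224) = δ^4·u(368) ⇒ δ^4 = u(224)/u(368).
Since u(x) = x^0.75, δ^4 = (224/368)^0.75 = 0.60870^0.75 = 0.68913.
So δ = 0.68913^(1/4) ≈ 0.911.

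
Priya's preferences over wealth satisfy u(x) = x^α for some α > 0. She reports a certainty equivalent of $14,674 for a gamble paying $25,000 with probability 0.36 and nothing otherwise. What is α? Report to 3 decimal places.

Since u(0) = 0, the lottery's EU is 0.36·25000^α.
Setting u(14674) equal to that: 14674^α = 0.36·25000^α ⇒ (14674/25000)^α = 0.36.
α = ln(0.36) / ln(14674/25000) = -1.021651/-0.532799 ≈ 1.918.

α ≈ 1.918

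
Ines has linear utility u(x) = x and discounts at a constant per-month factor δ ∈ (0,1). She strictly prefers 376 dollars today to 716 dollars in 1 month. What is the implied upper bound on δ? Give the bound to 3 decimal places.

Under u(x) = x this choice says 376 > δ·716.
So δ < 376/716 = 0.52514.

δ < 0.525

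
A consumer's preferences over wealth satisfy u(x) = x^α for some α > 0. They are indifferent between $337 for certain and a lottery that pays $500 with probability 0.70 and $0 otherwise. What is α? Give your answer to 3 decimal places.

α ≈ 0.904

EU(lottery) = 0.70·500^α + 0.30·0 = 0.70·500^α.
Equating: 337^α = 0.70·500^α, i.e. 0.6740^α = 0.70.
Take logs: α = ln 0.70 / ln(337/500) ≈ 0.90406.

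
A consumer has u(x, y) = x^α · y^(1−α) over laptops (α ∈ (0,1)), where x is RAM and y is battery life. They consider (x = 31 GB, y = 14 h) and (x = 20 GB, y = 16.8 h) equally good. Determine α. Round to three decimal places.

The Cobb–Douglas utilities coincide, so 31^α·14^(1−α) = 20^α·16.8^(1−α).
Rearrange to (31/20)^α = (16.8/14)^(1−α) and take logs: α·0.438255 = (1−α)·0.182322.
So α/(1−α) = (0.182322)/(0.438255) = 0.416018, and α = 0.416018/1.416018 ≈ 0.294.

α ≈ 0.294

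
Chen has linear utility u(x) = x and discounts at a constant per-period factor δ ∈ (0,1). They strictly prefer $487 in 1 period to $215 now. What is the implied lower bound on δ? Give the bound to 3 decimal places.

δ > 0.441

Comparing present values: 215 < δ·487.
Dividing through by 487 gives δ > 0.44148.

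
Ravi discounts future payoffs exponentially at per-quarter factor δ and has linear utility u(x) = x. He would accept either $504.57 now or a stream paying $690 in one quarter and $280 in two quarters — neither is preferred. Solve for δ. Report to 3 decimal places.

δ ≈ 0.590

The stream is worth 690δ + 280δ² today, so 690δ + 280δ² = 504.57.
So 280δ² + 690δ − 504.57 = 0.
By the quadratic formula (taking the positive root), δ = (−690 + √1041218.40) / 560 ≈ 0.590.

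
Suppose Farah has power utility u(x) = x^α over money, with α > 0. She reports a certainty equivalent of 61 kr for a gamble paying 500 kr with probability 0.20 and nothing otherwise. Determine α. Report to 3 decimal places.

α ≈ 0.765

EU(lottery) = 0.20·500^α + 0.80·0 = 0.20·500^α.
Equating: 61^α = 0.20·500^α, i.e. 0.1220^α = 0.20.
α = ln(0.20) / ln(61/500) = -1.609438/-2.103734 ≈ 0.765.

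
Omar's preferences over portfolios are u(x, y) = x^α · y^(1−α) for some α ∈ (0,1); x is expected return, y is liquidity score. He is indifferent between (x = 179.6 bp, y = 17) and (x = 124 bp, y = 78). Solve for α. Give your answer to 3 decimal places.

Indifference: 179.6^α · 17^(1−α) = 124^α · 78^(1−α).
Taking logs: α·ln 179.6 + (1−α)·ln 17 = α·ln 124 + (1−α)·ln 78, i.e. α·0.370451 = (1−α)·1.523495.
With A = 0.370451 and B = 1.523495: α·A = (1−α)·B, so α = B/(A+B) = 1.523495/1.893946 ≈ 0.804.

α ≈ 0.804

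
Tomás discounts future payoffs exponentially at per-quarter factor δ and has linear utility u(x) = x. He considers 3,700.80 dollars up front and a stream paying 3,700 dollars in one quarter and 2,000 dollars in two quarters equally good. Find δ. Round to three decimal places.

δ ≈ 0.720

The stream is worth 3700δ + 2000δ² today, so 3700δ + 2000δ² = 3700.80.
So 2000δ² + 3700δ − 3700.80 = 0.
By the quadratic formula (taking the positive root), δ = (−3700 + √43296400.00) / 4000 ≈ 0.720.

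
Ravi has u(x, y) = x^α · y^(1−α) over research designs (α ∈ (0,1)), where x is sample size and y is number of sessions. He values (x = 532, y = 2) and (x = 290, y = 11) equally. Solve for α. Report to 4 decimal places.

α ≈ 0.7375

Indifference: 532^α · 2^(1−α) = 290^α · 11^(1−α).
(532/290)^α = (11/2)^(1−α); take logs: α·ln(532/290) = (1−α)·ln(11/2), i.e. α·0.6067626 = (1−α)·1.7047481.
So α/(1−α) = (1.7047481)/(0.6067626) = 2.8095801, and α = 2.8095801/3.8095801 ≈ 0.7375.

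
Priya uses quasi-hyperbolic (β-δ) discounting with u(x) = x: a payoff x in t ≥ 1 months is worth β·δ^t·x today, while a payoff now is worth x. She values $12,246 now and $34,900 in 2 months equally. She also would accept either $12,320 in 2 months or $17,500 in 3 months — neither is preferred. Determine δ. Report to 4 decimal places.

Both payoffs in the second observation are in the future, so β drops out: δ^2·12320 = δ^3·17500 ⇒ δ = 12320/17500 = 0.70400.

δ ≈ 0.7040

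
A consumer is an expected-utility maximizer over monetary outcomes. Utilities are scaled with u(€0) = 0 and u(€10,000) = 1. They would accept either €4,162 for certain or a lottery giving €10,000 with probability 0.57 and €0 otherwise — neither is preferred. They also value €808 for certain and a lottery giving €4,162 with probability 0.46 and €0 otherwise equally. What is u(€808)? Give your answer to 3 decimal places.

0.262

From the first indifference, u(€4,162) = 0.57·u(€10,000) + 0.43·u(€0) = 0.57·1 + 0.43·0 = 0.57.
Chaining: u(€808) = 0.46·0.57 + 0.54·0.00 = 0.2622.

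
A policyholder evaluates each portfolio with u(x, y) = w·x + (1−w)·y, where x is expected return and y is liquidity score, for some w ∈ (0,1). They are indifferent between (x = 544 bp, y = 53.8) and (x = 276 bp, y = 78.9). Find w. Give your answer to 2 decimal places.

w = 0.09

Equating utilities: w·544 + (1−w)·53.8 = w·276 + (1−w)·78.9.
w·(544−276) = (1−w)·(78.9−53.8), i.e. w·268 = (1−w)·25.1.
The marginal rate of substitution is 25.1/268, so w = 25.1/(268+25.1) = 0.09.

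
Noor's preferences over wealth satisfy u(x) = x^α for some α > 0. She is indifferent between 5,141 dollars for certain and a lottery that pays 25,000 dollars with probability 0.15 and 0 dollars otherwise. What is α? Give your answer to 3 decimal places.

Since u(0) = 0, the lottery's EU is 0.15·25000^α.
Equating: 5141^α = 0.15·25000^α, i.e. 0.2056^α = 0.15.
Taking logs: α·ln(5141/25000) = ln(0.15), so α = -1.897120 / -1.581628 ≈ 1.199.

α ≈ 1.199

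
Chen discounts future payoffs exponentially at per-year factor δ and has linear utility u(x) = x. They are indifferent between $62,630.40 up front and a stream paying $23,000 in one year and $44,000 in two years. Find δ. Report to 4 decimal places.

δ ≈ 0.9600

Present value of the stream is 23000·δ + 44000·δ². Indifference gives 23000δ + 44000δ² = 62630.40.
Rearranged: 44000δ² + 23000δ − 62630.40 = 0.
By the quadratic formula (taking the positive root), δ = (−23000 + √11551950400.00) / 88000 ≈ 0.9600.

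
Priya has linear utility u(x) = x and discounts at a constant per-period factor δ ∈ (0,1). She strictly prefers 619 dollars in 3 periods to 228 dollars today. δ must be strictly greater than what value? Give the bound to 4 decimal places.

δ > 0.7168

Comparing present values: 228 < δ^3·619.
Dividing by 619: δ^3 > 0.36834. Both sides are positive, so the cube root keeps the direction.
δ > 0.36834^(1/3) = 0.7168.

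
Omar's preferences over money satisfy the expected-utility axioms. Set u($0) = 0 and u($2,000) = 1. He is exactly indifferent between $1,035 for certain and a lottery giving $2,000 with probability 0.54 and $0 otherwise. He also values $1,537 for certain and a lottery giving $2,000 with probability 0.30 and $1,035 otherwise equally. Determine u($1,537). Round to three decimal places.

0.678

The first gamble pins u($1,035): it must equal 0.54·1 + 0.46·0 = 0.54.
Then u($1,537) = 0.30·u($2,000) + 0.70·u($1,035) = 0.30·1.00 + 0.70·0.54 = 0.6780.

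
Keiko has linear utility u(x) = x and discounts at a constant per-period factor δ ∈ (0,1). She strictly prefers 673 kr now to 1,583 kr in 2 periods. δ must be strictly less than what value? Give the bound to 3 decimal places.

The preference means 673 > δ^2·1583.
So δ^2 < 673/1583 = 0.42514; taking the square root of both positive sides preserves the inequality.
δ < (673/1583)^(1/2) ≈ 0.652.

δ < 0.652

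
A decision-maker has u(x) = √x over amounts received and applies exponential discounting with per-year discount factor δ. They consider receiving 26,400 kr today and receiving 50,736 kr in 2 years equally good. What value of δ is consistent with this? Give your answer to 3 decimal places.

Indifference means u(26400) = δ^2 · u(50736), so δ^2 = u(26400)/u(50736).
Since u(x) = √x, δ^2 = √(26400/50736) = 0.72135.
So δ = 0.72135^(1/2) ≈ 0.849.

δ ≈ 0.849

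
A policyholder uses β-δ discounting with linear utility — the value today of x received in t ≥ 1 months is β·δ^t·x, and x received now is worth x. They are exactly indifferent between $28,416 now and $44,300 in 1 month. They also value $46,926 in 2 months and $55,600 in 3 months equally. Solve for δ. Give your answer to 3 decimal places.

The second indifference involves only future payoffs, so β cancels: β·δ^2·46926 = β·δ^3·55600, giving δ = 46926/55600 = 0.84399.

δ ≈ 0.844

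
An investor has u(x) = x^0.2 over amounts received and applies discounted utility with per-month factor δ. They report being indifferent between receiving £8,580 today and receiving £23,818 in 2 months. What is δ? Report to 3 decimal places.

δ ≈ 0.903

Equating discounted utilities: u(8580) = δ^2·u(23818) ⇒ δ^2 = u(8580)/u(23818).
With u(x) = x^0.2: δ^2 = 8580^0.2/23818^0.2 = (8580/23818)^0.2 = 0.81530.
So δ = 0.81530^(1/2) ≈ 0.903.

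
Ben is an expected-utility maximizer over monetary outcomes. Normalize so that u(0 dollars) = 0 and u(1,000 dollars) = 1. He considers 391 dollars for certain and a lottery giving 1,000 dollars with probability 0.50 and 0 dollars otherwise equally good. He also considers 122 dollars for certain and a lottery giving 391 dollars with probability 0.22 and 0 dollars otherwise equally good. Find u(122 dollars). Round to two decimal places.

First, u(391 dollars) = 0.50·u(1,000 dollars) + 0.50·u(0 dollars) = 0.50.
The second indifference gives u(122 dollars) = 0.22·u(391 dollars) + 0.78·u(0 dollars) = 0.22·0.50 + 0.78·0.00 = 0.1100.

0.11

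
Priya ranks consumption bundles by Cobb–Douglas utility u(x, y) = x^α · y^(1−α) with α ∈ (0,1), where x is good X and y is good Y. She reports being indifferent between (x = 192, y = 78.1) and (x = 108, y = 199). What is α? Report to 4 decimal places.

α ≈ 0.6191

Indifference: 192^α · 78.1^(1−α) = 108^α · 199^(1−α).
Rearrange to (192/108)^α = (199/78.1)^(1−α) and take logs: α·0.5753641 = (1−α)·0.9353148.
With A = 0.5753641 and B = 0.9353148: α·A = (1−α)·B, so α = B/(A+B) = 0.9353148/1.5106789 ≈ 0.6191.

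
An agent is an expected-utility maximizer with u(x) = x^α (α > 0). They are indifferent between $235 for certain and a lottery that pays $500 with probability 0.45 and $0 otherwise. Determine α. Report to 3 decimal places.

α ≈ 1.058

EU(lottery) = 0.45·500^α + 0.55·0 = 0.45·500^α.
Equating: 235^α = 0.45·500^α, i.e. 0.4700^α = 0.45.
Taking logs: α·ln(235/500) = ln(0.45), so α = -0.798508 / -0.755023 ≈ 1.058.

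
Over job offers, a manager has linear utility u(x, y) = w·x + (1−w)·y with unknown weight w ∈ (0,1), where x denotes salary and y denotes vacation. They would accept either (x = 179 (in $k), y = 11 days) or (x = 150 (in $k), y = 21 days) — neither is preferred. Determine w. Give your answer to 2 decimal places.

w = 0.26

Equating utilities: w·179 + (1−w)·11 = w·150 + (1−w)·21.
Rearranging, 29·w − 10·(1−w) = 0.
So w/(1−w) = 10/29 = 0.3448, giving w = 10/(29+10) = 0.26.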